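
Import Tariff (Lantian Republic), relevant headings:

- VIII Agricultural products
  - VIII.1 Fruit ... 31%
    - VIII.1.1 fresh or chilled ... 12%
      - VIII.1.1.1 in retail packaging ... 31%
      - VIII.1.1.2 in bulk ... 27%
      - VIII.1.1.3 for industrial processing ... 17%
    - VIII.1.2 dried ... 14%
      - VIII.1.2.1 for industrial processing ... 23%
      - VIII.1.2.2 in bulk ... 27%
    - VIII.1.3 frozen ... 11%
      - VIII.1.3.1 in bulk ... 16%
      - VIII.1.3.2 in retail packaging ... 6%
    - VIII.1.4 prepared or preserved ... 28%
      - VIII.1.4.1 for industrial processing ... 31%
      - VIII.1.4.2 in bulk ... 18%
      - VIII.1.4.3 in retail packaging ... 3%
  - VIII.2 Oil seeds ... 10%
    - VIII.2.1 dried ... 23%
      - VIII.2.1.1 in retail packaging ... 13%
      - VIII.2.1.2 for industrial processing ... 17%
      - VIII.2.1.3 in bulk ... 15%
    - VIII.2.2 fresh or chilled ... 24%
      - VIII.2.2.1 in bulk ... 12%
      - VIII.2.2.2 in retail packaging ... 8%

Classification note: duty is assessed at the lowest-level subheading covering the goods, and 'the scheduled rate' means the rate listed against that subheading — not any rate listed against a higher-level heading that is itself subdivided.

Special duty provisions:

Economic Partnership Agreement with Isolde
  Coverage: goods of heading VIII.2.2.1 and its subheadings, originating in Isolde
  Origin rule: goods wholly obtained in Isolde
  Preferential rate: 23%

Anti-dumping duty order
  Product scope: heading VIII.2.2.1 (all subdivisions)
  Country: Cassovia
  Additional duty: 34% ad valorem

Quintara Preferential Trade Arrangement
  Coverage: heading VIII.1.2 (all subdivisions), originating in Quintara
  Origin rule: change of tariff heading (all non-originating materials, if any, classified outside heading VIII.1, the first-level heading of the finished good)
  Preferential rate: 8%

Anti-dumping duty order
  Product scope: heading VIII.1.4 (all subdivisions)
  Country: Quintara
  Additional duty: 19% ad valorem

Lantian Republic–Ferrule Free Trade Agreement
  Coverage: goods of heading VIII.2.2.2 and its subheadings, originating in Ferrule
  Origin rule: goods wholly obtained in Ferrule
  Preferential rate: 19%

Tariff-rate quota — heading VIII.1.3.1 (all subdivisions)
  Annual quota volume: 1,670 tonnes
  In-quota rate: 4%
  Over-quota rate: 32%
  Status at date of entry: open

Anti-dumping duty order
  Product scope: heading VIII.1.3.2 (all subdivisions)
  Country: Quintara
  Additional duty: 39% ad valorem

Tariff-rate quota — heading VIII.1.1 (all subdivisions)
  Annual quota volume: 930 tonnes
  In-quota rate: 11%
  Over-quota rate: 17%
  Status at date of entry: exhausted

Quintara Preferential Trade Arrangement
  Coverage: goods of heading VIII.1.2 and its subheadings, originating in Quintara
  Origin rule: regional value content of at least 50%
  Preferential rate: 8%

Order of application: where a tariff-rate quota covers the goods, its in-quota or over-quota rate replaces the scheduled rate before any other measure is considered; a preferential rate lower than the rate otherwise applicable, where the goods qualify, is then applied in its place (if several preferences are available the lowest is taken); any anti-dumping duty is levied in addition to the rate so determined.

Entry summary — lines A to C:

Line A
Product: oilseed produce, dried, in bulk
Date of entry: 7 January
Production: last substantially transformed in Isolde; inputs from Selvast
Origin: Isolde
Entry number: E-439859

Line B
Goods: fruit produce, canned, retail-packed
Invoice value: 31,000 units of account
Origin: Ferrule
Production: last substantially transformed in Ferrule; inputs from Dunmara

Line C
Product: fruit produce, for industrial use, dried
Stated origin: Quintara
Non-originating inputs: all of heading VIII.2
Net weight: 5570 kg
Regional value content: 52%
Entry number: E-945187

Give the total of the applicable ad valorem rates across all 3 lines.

26%

Line A: oilseed → VIII.2; dried → VIII.2.1; in bulk → VIII.2.1.3. Scheduled 15%. Isolde agreement on VIII.2.2.1: VIII.2.1.3 not covered. → 15%.
Line B: fruit → VIII.1; canned → VIII.1.4; retail-packed → VIII.1.4.3. Scheduled 3%. Ferrule agreement on VIII.2.2.2: VIII.1.4.3 not covered. → 3%.
Line C: fruit → VIII.1; dried → VIII.1.2; for industrial use → VIII.1.2.1. Scheduled 23%. Quintara agreement on VIII.1.2: CTH met → 8% available; Quintara agreement on VIII.1.2: RVC ≥ 50% → 8% available; preferential 8%. → 8%.
Sum: 15% + 3% + 8% = 26%.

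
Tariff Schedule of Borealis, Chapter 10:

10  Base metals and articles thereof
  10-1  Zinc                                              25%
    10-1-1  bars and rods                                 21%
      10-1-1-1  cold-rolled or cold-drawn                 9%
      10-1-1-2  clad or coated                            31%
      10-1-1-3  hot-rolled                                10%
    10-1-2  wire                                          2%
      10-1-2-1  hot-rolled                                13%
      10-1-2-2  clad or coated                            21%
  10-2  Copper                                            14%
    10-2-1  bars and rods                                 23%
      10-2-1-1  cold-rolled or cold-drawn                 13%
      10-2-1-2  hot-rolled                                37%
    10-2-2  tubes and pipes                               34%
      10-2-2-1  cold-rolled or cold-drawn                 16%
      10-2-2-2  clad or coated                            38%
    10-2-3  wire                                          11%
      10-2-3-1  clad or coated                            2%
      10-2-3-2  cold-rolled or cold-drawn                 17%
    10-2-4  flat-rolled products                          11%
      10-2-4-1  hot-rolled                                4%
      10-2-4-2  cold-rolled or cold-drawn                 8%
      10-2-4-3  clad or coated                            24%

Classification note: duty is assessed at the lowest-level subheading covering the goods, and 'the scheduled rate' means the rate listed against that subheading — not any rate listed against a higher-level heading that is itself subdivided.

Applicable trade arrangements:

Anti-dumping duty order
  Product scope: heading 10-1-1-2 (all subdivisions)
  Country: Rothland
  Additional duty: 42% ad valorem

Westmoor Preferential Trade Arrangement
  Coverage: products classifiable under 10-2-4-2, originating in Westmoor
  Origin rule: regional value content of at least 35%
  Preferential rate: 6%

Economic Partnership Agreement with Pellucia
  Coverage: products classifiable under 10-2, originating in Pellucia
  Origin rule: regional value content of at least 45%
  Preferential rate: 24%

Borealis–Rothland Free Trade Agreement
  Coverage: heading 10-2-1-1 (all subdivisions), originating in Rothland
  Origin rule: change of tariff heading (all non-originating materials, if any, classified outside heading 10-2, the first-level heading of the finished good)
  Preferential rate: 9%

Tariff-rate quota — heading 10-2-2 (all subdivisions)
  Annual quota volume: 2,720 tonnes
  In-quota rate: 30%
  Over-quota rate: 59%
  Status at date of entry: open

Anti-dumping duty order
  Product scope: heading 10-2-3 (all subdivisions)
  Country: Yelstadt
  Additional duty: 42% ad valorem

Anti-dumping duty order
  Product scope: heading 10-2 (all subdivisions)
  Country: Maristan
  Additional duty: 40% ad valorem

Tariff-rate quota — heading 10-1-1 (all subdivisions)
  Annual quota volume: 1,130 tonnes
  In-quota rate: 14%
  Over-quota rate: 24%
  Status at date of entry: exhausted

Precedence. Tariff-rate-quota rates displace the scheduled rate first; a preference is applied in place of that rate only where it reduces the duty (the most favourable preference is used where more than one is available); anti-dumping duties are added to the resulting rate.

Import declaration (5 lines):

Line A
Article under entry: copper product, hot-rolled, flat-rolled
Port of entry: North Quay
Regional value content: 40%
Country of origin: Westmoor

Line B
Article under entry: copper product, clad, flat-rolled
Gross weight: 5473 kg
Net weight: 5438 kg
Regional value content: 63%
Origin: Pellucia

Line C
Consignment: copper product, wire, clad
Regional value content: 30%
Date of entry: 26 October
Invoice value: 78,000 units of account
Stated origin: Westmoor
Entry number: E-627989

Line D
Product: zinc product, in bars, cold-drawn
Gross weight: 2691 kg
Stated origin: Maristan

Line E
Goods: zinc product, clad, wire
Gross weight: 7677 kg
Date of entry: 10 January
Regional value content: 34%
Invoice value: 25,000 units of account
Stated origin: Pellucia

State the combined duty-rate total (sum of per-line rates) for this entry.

Line A: copper → 10-2; flat-rolled → 10-2-4; hot-rolled → 10-2-4-1. Scheduled 4%. Westmoor agreement on 10-2-4-2: 10-2-4-1 not covered. → 4%.
Line B: copper → 10-2; flat-rolled → 10-2-4; clad → 10-2-4-3. Scheduled 24%. Pellucia agreement on 10-2: RVC ≥ 45% → 24% available; preference 24% not lower than 24% → no reduction. → 24%.
Line C: copper → 10-2; wire → 10-2-3; clad → 10-2-3-1. Scheduled 2%. Westmoor agreement on 10-2-4-2: 10-2-3-1 not covered. → 2%.
Line D: zinc → 10-1; in bars → 10-1-1; cold-drawn → 10-1-1-1. Scheduled 9%. quota on 10-1-1 exhausted → over-quota 24%. → 24%.
Line E: zinc → 10-1; wire → 10-1-2; clad → 10-1-2-2. Scheduled 21%. Pellucia agreement on 10-2: 10-1-2-2 not covered. → 21%.
Sum: 4% + 24% + 2% + 24% + 21% = 75%.

75%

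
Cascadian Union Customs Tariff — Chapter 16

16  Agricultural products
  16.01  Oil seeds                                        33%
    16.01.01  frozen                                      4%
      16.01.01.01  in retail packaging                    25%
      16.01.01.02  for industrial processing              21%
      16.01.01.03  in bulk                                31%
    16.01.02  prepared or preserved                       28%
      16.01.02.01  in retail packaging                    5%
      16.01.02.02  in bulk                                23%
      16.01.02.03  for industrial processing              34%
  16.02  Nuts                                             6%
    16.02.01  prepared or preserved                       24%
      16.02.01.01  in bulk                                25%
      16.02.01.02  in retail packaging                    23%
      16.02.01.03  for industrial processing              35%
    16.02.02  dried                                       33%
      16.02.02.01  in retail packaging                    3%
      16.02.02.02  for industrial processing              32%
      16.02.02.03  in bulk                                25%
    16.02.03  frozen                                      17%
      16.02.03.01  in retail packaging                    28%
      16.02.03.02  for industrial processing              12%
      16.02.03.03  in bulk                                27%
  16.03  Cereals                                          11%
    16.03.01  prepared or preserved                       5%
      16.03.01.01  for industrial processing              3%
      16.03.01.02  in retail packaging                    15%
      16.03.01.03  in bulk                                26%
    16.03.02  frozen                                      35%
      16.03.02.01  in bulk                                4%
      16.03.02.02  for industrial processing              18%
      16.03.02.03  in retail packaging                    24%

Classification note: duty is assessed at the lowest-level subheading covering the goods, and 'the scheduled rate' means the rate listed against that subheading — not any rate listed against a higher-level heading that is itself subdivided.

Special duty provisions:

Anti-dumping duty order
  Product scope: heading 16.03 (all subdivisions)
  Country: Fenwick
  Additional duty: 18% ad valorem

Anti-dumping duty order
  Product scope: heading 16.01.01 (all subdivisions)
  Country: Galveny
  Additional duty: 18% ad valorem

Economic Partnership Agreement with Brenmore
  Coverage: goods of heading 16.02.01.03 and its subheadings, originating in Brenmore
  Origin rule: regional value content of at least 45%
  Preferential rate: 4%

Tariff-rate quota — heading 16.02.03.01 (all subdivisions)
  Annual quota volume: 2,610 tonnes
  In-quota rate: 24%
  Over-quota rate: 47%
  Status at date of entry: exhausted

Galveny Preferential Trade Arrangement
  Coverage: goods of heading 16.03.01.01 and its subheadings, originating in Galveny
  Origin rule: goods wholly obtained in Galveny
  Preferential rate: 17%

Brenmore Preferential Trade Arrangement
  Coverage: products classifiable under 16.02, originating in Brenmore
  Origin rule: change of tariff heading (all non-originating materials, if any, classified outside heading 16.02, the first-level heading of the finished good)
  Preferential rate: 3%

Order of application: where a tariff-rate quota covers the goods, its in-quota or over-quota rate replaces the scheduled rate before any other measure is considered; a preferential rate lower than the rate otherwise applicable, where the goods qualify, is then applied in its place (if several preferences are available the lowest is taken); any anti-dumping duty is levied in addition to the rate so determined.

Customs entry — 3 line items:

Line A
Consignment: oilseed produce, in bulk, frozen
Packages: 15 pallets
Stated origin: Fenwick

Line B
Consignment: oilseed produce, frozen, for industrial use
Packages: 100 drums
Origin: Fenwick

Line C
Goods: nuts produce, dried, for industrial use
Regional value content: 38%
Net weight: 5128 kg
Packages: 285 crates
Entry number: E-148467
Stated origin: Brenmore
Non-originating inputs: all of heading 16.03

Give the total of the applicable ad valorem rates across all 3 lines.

Line A: oilseed → 16.01; frozen → 16.01.01; in bulk → 16.01.01.03. Scheduled 31%. No special measure applies. → 31%.
Line B: oilseed → 16.01; frozen → 16.01.01; for industrial use → 16.01.01.02. Scheduled 21%. No special measure applies. → 21%.
Line C: nuts → 16.02; dried → 16.02.02; for industrial use → 16.02.02.02. Scheduled 32%. Brenmore agreement on 16.02.01.03: 16.02.02.02 not covered; Brenmore agreement on 16.02: CTH met → 3% available; preferential 3%. → 3%.
Sum: 31% + 21% + 3% = 55%.

55%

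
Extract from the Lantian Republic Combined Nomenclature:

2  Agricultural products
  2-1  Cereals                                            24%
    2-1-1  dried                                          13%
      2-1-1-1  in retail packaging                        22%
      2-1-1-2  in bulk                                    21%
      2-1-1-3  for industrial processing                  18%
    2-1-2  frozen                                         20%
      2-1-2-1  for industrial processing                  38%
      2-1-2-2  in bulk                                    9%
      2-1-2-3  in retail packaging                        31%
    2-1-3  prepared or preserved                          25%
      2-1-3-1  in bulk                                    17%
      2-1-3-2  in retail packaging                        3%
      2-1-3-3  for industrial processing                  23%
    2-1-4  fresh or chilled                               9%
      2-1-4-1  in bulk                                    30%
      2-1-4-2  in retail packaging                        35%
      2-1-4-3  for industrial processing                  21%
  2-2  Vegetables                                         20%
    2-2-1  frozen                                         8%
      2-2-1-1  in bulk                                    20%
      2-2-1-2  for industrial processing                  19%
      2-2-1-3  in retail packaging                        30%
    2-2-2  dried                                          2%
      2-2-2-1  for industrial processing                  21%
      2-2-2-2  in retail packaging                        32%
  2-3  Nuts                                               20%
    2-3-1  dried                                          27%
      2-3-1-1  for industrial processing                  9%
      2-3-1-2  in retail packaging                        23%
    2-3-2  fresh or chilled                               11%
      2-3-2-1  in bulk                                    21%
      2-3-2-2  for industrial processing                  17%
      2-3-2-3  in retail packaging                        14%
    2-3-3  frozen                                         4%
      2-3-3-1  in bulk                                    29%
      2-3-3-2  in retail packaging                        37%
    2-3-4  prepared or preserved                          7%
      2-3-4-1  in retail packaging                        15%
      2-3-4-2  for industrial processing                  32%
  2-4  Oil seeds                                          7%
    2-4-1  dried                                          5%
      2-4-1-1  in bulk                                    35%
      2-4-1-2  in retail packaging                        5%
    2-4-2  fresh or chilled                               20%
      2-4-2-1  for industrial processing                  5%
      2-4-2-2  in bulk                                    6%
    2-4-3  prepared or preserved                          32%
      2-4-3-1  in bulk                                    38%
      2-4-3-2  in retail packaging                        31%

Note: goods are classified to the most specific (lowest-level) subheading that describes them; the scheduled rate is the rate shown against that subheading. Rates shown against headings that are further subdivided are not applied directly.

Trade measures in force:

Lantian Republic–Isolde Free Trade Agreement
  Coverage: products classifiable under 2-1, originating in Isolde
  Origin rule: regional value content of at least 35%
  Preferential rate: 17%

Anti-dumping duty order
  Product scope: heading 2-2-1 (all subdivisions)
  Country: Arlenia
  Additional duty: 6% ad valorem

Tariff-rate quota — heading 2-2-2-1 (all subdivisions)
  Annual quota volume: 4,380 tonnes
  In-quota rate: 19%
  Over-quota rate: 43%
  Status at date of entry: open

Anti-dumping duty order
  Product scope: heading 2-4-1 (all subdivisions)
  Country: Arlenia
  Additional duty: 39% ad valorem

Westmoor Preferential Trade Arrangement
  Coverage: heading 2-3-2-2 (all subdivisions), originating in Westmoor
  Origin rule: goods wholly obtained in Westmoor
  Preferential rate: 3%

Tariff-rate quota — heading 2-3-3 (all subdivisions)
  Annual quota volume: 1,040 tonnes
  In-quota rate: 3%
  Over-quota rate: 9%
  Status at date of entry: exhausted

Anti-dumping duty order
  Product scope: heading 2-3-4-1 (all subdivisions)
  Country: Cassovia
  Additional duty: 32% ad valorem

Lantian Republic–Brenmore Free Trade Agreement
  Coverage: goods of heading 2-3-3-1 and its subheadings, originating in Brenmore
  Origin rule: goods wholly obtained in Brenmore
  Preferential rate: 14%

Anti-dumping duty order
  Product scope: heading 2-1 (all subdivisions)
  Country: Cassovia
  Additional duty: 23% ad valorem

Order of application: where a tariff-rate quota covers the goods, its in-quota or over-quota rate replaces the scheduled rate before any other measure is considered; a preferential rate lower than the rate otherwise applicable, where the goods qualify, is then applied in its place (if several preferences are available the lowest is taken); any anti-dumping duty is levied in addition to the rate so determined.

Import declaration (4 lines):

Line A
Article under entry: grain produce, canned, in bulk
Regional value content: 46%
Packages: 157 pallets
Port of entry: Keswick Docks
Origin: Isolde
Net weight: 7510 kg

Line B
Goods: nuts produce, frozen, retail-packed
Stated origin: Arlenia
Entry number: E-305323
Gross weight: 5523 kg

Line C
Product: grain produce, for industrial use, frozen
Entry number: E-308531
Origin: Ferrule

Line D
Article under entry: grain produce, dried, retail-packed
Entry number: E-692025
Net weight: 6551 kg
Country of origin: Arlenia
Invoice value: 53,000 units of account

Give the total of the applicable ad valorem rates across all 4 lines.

Line A: grain → 2-1; canned → 2-1-3; in bulk → 2-1-3-1. Scheduled 17%. Isolde agreement on 2-1: RVC ≥ 35% → 17% available; preference 17% not lower than 17% → no reduction. → 17%.
Line B: nuts → 2-3; frozen → 2-3-3; retail-packed → 2-3-3-2. Scheduled 37%. quota on 2-3-3 exhausted → over-quota 9%. → 9%.
Line C: grain → 2-1; frozen → 2-1-2; for industrial use → 2-1-2-1. Scheduled 38%. No special measure applies. → 38%.
Line D: grain → 2-1; dried → 2-1-1; retail-packed → 2-1-1-1. Scheduled 22%. No special measure applies. → 22%.
Sum: 17% + 9% + 38% + 22% = 86%.

86%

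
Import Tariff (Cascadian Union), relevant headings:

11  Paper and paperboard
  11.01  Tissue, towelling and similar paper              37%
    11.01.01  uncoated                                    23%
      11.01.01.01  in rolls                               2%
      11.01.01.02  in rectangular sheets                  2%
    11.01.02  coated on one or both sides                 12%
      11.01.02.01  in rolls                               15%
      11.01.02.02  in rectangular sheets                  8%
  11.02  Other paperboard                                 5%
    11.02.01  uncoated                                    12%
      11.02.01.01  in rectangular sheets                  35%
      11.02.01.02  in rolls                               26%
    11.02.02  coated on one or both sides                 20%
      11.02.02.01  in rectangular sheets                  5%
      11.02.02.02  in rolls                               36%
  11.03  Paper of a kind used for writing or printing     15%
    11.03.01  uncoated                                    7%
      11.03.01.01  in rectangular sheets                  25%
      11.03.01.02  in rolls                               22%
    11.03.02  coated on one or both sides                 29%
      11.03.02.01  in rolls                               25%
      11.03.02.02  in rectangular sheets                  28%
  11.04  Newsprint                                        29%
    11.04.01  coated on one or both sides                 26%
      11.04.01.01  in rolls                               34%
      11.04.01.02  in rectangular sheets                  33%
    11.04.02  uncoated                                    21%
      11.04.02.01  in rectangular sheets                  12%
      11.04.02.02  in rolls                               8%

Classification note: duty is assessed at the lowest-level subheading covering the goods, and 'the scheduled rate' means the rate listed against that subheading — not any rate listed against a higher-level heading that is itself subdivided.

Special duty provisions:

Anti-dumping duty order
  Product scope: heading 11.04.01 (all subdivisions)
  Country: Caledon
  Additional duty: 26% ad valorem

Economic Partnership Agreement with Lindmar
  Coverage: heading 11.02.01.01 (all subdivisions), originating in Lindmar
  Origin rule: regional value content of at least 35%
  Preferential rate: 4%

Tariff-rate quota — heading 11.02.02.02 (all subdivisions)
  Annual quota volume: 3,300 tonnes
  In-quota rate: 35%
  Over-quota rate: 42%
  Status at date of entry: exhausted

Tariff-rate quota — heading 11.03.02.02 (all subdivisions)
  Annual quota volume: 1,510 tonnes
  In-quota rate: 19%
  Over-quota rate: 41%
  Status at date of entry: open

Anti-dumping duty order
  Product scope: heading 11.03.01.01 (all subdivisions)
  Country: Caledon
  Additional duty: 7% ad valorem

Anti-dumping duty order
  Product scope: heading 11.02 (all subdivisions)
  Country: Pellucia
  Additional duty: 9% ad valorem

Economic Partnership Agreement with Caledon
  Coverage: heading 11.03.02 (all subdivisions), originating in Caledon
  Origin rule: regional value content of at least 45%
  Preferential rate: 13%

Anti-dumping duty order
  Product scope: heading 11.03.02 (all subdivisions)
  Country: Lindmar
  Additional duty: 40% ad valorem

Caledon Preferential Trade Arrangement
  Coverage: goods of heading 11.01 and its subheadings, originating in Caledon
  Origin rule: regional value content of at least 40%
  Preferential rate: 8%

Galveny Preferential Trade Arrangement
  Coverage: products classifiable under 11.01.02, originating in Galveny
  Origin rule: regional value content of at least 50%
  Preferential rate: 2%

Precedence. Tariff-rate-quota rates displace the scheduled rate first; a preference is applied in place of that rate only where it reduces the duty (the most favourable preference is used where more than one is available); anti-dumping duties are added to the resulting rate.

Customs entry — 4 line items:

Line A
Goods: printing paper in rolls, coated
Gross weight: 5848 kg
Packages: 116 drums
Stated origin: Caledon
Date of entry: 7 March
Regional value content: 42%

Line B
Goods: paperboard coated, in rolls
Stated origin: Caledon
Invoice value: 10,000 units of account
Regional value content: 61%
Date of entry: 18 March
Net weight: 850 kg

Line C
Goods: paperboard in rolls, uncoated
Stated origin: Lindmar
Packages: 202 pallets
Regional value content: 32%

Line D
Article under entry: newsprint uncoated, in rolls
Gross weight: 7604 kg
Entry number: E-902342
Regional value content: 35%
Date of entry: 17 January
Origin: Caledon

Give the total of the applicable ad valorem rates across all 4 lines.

101%

Line A: printing paper → 11.03; coated → 11.03.02; in rolls → 11.03.02.01. Scheduled 25%. Caledon agreement on 11.03.02: RVC < 45%; Caledon agreement on 11.01: 11.03.02.01 not covered. → 25%.
Line B: paperboard → 11.02; coated → 11.02.02; in rolls → 11.02.02.02. Scheduled 36%. quota on 11.02.02.02 exhausted → over-quota 42%; Caledon agreement on 11.03.02: 11.02.02.02 not covered; Caledon agreement on 11.01: 11.02.02.02 not covered. → 42%.
Line C: paperboard → 11.02; uncoated → 11.02.01; in rolls → 11.02.01.02. Scheduled 26%. Lindmar agreement on 11.02.01.01: 11.02.01.02 not covered. → 26%.
Line D: newsprint → 11.04; uncoated → 11.04.02; in rolls → 11.04.02.02. Scheduled 8%. Caledon agreement on 11.03.02: 11.04.02.02 not covered; Caledon agreement on 11.01: 11.04.02.02 not covered. → 8%.
Sum: 25% + 42% + 26% + 8% = 101%.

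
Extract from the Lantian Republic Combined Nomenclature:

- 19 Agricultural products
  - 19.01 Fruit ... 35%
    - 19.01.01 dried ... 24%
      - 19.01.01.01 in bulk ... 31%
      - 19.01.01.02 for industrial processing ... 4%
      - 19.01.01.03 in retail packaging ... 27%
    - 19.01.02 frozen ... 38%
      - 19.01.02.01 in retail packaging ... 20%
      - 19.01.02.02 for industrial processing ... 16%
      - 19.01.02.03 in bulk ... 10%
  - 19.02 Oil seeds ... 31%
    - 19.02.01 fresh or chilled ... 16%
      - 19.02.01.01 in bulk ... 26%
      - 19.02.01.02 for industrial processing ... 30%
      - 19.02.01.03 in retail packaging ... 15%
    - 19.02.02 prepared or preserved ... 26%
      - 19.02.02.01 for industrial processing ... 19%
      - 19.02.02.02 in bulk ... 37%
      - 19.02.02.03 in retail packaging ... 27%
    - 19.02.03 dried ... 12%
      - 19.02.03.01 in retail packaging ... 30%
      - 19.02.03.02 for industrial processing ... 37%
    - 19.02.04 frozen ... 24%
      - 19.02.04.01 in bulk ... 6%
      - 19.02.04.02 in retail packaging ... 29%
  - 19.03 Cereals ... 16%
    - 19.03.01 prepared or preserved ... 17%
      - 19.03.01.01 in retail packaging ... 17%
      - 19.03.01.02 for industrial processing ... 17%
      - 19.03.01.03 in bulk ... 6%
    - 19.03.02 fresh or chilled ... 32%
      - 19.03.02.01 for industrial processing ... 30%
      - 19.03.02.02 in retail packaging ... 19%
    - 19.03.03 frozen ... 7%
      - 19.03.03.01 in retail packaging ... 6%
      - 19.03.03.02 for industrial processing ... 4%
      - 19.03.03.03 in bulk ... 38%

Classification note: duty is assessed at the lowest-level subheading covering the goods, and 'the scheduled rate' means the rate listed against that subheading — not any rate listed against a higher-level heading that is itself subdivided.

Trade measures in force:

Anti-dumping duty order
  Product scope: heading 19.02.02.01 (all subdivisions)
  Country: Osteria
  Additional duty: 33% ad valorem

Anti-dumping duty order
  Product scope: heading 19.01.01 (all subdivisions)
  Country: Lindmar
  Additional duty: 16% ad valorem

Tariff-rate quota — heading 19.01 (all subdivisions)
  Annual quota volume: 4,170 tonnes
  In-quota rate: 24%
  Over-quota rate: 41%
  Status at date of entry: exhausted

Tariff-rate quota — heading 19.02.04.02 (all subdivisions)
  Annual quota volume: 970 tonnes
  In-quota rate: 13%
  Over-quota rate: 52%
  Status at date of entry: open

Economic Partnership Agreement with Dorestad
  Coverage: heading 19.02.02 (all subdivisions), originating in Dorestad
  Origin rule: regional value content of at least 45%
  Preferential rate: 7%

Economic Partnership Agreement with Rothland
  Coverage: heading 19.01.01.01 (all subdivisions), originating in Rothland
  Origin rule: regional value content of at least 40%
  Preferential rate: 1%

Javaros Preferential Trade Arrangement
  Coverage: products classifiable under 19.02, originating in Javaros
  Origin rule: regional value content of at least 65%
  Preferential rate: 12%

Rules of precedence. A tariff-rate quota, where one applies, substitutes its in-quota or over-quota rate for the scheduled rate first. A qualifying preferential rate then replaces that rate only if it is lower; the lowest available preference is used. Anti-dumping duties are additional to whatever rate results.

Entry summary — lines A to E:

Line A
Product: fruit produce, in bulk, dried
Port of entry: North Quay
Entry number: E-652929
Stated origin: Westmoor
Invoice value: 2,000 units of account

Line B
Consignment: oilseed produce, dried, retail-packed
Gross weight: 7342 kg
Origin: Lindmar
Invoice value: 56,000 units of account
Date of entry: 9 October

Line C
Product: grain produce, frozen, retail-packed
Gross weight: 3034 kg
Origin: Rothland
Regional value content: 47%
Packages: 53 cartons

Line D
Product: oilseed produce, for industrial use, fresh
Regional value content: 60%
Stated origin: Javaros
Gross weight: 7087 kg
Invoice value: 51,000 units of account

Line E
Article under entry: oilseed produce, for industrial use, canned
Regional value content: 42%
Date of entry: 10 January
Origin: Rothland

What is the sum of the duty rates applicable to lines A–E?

126%

Line A: fruit → 19.01; dried → 19.01.01; in bulk → 19.01.01.01. Scheduled 31%. quota on 19.01 exhausted → over-quota 41%. → 41%.
Line B: oilseed → 19.02; dried → 19.02.03; retail-packed → 19.02.03.01. Scheduled 30%. No special measure applies. → 30%.
Line C: grain → 19.03; frozen → 19.03.03; retail-packed → 19.03.03.01. Scheduled 6%. Rothland agreement on 19.01.01.01: 19.03.03.01 not covered. → 6%.
Line D: oilseed → 19.02; fresh → 19.02.01; for industrial use → 19.02.01.02. Scheduled 30%. Javaros agreement on 19.02: RVC < 65%. → 30%.
Line E: oilseed → 19.02; canned → 19.02.02; for industrial use → 19.02.02.01. Scheduled 19%. Rothland agreement on 19.01.01.01: 19.02.02.01 not covered. → 19%.
Sum: 41% + 30% + 6% + 30% + 19% = 126%.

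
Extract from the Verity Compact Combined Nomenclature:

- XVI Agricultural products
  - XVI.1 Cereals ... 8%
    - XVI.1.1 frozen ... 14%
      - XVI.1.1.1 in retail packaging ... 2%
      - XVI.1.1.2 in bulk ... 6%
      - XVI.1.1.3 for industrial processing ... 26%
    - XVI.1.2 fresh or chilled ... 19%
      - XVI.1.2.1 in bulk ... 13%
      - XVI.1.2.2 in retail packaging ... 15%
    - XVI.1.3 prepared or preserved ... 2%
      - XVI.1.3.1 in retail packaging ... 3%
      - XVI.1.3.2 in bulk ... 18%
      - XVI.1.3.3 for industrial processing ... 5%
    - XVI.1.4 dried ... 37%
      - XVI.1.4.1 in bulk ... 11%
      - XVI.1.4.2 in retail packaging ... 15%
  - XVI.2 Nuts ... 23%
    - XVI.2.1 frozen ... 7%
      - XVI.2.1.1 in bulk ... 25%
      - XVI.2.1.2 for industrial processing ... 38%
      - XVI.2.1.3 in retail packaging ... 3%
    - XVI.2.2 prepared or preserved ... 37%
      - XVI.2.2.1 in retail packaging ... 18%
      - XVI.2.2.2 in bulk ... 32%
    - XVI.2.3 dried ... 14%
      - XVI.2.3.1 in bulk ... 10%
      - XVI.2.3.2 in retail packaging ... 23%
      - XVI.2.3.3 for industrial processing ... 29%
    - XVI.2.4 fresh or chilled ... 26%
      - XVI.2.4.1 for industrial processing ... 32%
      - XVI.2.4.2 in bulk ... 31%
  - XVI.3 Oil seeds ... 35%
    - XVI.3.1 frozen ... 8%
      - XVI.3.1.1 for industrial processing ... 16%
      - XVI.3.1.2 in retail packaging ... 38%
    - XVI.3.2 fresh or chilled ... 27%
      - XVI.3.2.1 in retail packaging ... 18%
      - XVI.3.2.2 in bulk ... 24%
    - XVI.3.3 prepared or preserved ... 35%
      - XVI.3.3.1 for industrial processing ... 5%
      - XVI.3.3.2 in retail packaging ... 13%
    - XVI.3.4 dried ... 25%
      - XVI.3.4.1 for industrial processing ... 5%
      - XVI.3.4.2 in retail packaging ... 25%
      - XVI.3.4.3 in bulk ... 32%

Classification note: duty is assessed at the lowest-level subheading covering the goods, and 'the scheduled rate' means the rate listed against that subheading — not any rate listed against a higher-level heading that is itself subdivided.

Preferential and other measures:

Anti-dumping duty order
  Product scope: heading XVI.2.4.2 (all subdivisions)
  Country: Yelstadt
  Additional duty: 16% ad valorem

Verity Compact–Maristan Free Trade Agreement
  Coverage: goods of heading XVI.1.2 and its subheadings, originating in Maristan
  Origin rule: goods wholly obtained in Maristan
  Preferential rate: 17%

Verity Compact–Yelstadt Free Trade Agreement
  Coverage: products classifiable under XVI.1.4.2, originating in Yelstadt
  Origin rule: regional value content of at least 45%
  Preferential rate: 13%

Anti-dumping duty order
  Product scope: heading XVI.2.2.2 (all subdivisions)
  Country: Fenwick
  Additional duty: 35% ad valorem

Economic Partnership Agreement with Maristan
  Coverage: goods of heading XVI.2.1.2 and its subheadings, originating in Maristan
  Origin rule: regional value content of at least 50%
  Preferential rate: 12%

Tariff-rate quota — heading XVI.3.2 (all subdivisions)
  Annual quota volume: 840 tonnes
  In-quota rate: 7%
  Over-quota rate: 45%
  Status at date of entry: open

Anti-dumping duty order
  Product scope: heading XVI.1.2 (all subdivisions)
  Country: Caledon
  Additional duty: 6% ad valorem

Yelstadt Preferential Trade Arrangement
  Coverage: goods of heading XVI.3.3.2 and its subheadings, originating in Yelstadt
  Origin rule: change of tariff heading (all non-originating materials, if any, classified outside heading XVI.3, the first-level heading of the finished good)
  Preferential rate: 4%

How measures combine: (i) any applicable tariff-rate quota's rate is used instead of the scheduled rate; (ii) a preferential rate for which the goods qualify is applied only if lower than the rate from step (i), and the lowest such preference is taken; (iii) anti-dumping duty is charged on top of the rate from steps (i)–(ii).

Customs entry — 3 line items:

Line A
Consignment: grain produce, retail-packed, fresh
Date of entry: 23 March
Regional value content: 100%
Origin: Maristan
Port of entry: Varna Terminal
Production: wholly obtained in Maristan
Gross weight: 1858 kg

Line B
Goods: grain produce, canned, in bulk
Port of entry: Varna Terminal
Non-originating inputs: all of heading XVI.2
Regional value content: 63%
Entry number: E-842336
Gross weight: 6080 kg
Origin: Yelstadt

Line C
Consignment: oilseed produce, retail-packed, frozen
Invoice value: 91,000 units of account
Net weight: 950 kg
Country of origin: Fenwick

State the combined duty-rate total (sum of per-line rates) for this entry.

71%

Line A: grain → XVI.1; fresh → XVI.1.2; retail-packed → XVI.1.2.2. Scheduled 15%. Maristan agreement on XVI.1.2: wholly obtained → 17% available; Maristan agreement on XVI.2.1.2: XVI.1.2.2 not covered; preference 17% not lower than 15% → no reduction. → 15%.
Line B: grain → XVI.1; canned → XVI.1.3; in bulk → XVI.1.3.2. Scheduled 18%. Yelstadt agreement on XVI.1.4.2: XVI.1.3.2 not covered; Yelstadt agreement on XVI.3.3.2: XVI.1.3.2 not covered. → 18%.
Line C: oilseed → XVI.3; frozen → XVI.3.1; retail-packed → XVI.3.1.2. Scheduled 38%. No special measure applies. → 38%.
Sum: 15% + 18% + 38% = 71%.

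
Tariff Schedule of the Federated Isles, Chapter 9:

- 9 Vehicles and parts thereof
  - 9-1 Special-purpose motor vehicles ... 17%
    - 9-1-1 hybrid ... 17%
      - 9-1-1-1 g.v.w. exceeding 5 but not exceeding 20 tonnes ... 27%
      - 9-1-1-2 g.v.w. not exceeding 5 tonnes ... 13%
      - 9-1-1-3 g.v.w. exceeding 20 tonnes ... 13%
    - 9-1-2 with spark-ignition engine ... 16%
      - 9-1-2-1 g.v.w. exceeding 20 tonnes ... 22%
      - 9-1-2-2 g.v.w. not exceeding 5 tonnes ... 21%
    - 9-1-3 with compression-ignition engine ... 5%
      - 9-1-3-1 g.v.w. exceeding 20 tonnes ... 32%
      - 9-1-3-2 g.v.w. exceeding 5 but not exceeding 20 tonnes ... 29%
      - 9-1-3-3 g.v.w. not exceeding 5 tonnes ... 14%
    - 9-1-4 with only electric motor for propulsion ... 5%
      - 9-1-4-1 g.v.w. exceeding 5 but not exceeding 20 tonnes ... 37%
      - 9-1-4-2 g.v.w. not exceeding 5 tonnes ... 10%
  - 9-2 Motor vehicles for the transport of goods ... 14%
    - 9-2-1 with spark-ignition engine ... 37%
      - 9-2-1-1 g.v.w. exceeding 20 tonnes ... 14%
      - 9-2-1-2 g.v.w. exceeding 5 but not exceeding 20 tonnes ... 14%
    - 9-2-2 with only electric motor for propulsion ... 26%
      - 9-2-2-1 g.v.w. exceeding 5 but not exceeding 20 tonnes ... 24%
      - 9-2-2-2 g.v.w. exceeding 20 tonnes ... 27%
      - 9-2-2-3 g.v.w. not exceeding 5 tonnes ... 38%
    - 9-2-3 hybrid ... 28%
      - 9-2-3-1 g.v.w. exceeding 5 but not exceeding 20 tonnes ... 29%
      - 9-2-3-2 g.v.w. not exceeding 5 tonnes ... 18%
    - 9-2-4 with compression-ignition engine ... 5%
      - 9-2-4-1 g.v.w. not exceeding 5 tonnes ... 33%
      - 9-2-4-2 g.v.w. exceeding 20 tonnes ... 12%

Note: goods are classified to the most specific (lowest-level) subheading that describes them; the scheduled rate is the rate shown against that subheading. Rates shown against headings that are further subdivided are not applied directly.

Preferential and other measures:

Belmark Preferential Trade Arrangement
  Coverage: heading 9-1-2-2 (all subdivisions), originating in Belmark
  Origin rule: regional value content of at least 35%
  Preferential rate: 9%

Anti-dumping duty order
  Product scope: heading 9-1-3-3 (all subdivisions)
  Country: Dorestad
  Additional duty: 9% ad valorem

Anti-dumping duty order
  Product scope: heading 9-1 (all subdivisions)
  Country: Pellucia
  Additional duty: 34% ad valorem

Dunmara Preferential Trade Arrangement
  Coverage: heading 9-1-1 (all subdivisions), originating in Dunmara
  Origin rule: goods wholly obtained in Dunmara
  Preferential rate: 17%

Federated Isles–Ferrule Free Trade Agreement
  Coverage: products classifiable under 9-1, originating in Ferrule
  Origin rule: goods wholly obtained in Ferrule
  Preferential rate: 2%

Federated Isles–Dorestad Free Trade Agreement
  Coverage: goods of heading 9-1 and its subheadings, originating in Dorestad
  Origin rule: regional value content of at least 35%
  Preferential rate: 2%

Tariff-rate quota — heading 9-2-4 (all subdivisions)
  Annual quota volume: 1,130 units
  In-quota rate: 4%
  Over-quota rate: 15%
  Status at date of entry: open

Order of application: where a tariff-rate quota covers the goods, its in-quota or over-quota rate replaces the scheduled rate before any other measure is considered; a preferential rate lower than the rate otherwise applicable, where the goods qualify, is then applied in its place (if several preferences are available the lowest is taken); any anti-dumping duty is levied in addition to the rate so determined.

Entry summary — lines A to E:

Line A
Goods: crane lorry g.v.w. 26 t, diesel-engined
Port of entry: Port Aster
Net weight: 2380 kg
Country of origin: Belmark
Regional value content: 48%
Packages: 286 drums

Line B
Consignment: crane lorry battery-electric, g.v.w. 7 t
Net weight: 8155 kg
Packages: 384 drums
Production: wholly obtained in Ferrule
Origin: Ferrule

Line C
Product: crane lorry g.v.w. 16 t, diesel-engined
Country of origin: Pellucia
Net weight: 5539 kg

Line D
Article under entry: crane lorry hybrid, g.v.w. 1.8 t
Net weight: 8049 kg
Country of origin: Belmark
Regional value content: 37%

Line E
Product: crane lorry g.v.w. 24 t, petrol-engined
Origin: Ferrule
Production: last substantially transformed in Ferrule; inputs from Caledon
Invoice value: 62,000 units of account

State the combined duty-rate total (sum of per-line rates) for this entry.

132%

Line A: crane lorry → 9-1; diesel-engined → 9-1-3; g.v.w. 26 t → 9-1-3-1. Scheduled 32%. Belmark agreement on 9-1-2-2: 9-1-3-1 not covered. → 32%.
Line B: crane lorry → 9-1; battery-electric → 9-1-4; g.v.w. 7 t → 9-1-4-1. Scheduled 37%. Ferrule agreement on 9-1: wholly obtained → 2% available; preferential 2%. → 2%.
Line C: crane lorry → 9-1; diesel-engined → 9-1-3; g.v.w. 16 t → 9-1-3-2. Scheduled 29%. anti-dumping (Pellucia, 9-1): +34%; total 29% + 34% = 63%. → 63%.
Line D: crane lorry → 9-1; hybrid → 9-1-1; g.v.w. 1.8 t → 9-1-1-2. Scheduled 13%. Belmark agreement on 9-1-2-2: 9-1-1-2 not covered. → 13%.
Line E: crane lorry → 9-1; petrol-engined → 9-1-2; g.v.w. 24 t → 9-1-2-1. Scheduled 22%. Ferrule agreement on 9-1: not wholly obtained. → 22%.
Sum: 32% + 2% + 63% + 13% + 22% = 132%.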